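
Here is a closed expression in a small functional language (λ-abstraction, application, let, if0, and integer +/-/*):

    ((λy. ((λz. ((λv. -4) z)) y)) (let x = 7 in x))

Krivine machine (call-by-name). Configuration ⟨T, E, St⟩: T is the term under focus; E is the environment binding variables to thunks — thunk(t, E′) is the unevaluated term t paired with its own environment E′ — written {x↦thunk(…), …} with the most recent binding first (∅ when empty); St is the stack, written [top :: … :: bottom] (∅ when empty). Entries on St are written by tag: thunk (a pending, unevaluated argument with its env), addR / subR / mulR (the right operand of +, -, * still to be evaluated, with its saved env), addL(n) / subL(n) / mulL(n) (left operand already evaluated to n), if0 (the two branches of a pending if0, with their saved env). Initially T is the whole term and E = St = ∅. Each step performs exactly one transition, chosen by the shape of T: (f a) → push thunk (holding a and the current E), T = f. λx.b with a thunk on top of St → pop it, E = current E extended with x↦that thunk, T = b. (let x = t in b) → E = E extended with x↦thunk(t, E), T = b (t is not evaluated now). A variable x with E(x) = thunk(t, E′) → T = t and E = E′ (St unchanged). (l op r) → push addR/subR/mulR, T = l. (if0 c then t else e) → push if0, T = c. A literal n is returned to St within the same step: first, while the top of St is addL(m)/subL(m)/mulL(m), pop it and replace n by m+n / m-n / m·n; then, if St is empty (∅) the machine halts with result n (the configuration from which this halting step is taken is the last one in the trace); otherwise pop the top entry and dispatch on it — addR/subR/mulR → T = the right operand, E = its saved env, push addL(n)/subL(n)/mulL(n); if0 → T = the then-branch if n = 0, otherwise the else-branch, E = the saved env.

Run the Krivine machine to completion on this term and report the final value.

Answer: -4

Derivation:
t=0: ⟨T=((λy. ((λz. ((λv. -4) z)) y)) (let x = 7 in x)); E=∅; St=∅⟩
t=1: ⟨T=(λy. ((λz. ((λv. -4) z)) y)); E=∅; St=[thunk]⟩
t=2: ⟨T=((λz. ((λv. -4) z)) y); E={y↦thunk((let x = 7 in x), ∅)}; St=∅⟩
t=3: ⟨T=(λz. ((λv. -4) z)); E={y↦thunk((let x = 7 in x), ∅)}; St=[thunk]⟩
t=4: ⟨T=((λv. -4) z); E={z↦thunk(y, {y↦thunk((let x = 7 in x), ∅)}), y↦thunk((let x = 7 in x), ∅)}; St=∅⟩
t=5: ⟨T=(λv. -4); E={z↦thunk(y, {y↦thunk((let x = 7 in x), ∅)}), y↦thunk((let x = 7 in x), ∅)}; St=[thunk]⟩
t=6: ⟨T=-4; E={v↦thunk(z, {z↦thunk(y, {y↦thunk((let x = 7 in x), ∅)}), y↦thunk((let x = 7 in x), ∅)}), z↦thunk(y, {y↦thunk((let x = 7 in x), ∅)}), y↦thunk((let x = 7 in x), ∅)}; St=∅⟩
→ final value -4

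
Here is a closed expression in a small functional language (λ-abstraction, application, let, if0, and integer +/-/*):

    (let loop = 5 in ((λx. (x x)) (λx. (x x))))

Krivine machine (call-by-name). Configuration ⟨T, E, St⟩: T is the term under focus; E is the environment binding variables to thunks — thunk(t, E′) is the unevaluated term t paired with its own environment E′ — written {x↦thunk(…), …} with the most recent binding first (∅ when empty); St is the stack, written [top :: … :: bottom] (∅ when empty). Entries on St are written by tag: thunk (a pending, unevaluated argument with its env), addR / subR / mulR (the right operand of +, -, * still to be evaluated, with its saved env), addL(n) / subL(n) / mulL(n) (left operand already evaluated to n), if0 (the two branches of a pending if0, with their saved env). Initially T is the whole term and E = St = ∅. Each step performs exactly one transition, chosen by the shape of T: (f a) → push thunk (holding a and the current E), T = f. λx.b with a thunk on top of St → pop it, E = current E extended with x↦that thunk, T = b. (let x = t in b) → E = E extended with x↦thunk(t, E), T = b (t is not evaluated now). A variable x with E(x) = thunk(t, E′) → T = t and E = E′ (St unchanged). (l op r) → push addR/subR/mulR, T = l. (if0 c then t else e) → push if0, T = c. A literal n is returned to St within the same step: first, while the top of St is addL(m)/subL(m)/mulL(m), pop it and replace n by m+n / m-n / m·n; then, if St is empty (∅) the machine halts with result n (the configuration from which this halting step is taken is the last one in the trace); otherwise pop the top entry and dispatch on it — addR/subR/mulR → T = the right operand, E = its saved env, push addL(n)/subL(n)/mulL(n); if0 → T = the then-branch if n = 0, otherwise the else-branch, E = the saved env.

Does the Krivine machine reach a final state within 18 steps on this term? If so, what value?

Answer: DIVERGES (no final state within 18 steps)

Derivation:
0. <T=(let loop = 5 in ((λx. (x x)) (λx. (x x)))), E=∅, St=∅>
1. <T=((λx. (x x)) (λx. (x x))), E={loop↦thunk(5, ∅)}, St=∅>
2. <T=(λx. (x x)), E={loop↦thunk(5, ∅)}, St=[thunk]>
3. <T=(x x), E={x↦thunk((λx. (x x)), {loop↦thunk(5, ∅)}), loop↦thunk(5, ∅)}, St=∅>
4. <T=x, E={x↦thunk((λx. (x x)), {loop↦thunk(5, ∅)}), loop↦thunk(5, ∅)}, St=[thunk]>
5. <T=(λx. (x x)), E={loop↦thunk(5, ∅)}, St=[thunk]>
6. <T=(x x), E={x↦thunk(x, {x↦thunk((λx. (x x)), {loop↦thunk(5, ∅)}), loop↦thunk(5, ∅)}), loop↦thunk(5, ∅)}, St=∅>
7. <T=x, E={x↦thunk(x, {x↦thunk((λx. (x x)), {loop↦thunk(5, ∅)}), loop↦thunk(5, ∅)}), loop↦thunk(5, ∅)}, St=[thunk]>
8. <T=x, E={x↦thunk((λx. (x x)), {loop↦thunk(5, ∅)}), loop↦thunk(5, ∅)}, St=[thunk]>
9. <T=(λx. (x x)), E={loop↦thunk(5, ∅)}, St=[thunk]>
10. <T=(x x), E={x↦thunk(x, {x↦thunk(x, {x↦thunk((λx. (x x)), {loop↦thunk(5, ∅)}), loop↦thunk(5, ∅)}), loop↦thunk(5, ∅)}), loop↦thunk(5, ∅)}, St=∅>
11. <T=x, E={x↦thunk(x, {x↦thunk(x, {x↦thunk((λx. (x x)), {loop↦thunk(5, ∅)}), loop↦thunk(5, ∅)}), loop↦thunk(5, ∅)}), loop↦thunk(5, ∅)}, St=[thunk]>
12. <T=x, E={x↦thunk(x, {x↦thunk((λx. (x x)), {loop↦thunk(5, ∅)}), loop↦thunk(5, ∅)}), loop↦thunk(5, ∅)}, St=[thunk]>
13. <T=x, E={x↦thunk((λx. (x x)), {loop↦thunk(5, ∅)}), loop↦thunk(5, ∅)}, St=[thunk]>
14. <T=(λx. (x x)), E={loop↦thunk(5, ∅)}, St=[thunk]>
15. <T=(x x), E={x↦thunk(x, {x↦thunk(x, {x↦thunk(x, {x↦thunk((λx. (x x)), {loop↦thunk(5, ∅)}), loop↦thunk(5, ∅)}), loop↦thunk(5, ∅)}), loop↦thunk(5, ∅)}), loop↦thunk(5, ∅)}, St=∅>
16. <T=x, E={x↦thunk(x, {x↦thunk(x, {x↦thunk(x, {x↦thunk((λx. (x x)), {loop↦thunk(5, ∅)}), loop↦thunk(5, ∅)}), loop↦thunk(5, ∅)}), loop↦thunk(5, ∅)}), loop↦thunk(5, ∅)}, St=[thunk]>
17. <T=x, E={x↦thunk(x, {x↦thunk(x, {x↦thunk((λx. (x x)), {loop↦thunk(5, ∅)}), loop↦thunk(5, ∅)}), loop↦thunk(5, ∅)}), loop↦thunk(5, ∅)}, St=[thunk]>
18. <T=x, E={x↦thunk(x, {x↦thunk((λx. (x x)), {loop↦thunk(5, ∅)}), loop↦thunk(5, ∅)}), loop↦thunk(5, ∅)}, St=[thunk]>
→ 18 transitions taken and the configuration is still not final: no result within 18 steps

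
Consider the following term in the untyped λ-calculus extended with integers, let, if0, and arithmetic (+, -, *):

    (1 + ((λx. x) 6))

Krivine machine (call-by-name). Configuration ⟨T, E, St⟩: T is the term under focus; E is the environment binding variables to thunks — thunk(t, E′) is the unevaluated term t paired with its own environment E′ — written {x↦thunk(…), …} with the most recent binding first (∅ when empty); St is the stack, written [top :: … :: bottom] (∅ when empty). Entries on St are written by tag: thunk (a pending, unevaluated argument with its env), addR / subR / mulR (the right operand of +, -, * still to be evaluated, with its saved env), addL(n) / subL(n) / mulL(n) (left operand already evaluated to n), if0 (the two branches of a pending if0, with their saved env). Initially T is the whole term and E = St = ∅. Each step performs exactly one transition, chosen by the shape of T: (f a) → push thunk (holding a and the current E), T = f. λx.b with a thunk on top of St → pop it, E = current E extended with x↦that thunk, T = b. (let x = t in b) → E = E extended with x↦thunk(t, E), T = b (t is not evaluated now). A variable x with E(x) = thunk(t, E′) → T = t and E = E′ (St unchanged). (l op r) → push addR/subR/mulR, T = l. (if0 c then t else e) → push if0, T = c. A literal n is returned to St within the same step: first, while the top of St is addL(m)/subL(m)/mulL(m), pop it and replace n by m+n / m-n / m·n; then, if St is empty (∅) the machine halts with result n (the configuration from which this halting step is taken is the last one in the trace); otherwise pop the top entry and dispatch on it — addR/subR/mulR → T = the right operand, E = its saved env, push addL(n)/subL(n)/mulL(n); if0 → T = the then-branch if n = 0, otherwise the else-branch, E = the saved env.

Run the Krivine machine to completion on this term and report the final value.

Answer: 7

Execution trace:
[0] ⟨T=(1 + ((λx. x) 6)); E=∅; St=∅⟩
[1] ⟨T=1; E=∅; St=[addR]⟩
[2] ⟨T=((λx. x) 6); E=∅; St=[addL(1)]⟩
[3] ⟨T=(λx. x); E=∅; St=[thunk :: addL(1)]⟩
[4] ⟨T=x; E={x↦thunk(6, ∅)}; St=[addL(1)]⟩
[5] ⟨T=6; E=∅; St=[addL(1)]⟩
→ final value 7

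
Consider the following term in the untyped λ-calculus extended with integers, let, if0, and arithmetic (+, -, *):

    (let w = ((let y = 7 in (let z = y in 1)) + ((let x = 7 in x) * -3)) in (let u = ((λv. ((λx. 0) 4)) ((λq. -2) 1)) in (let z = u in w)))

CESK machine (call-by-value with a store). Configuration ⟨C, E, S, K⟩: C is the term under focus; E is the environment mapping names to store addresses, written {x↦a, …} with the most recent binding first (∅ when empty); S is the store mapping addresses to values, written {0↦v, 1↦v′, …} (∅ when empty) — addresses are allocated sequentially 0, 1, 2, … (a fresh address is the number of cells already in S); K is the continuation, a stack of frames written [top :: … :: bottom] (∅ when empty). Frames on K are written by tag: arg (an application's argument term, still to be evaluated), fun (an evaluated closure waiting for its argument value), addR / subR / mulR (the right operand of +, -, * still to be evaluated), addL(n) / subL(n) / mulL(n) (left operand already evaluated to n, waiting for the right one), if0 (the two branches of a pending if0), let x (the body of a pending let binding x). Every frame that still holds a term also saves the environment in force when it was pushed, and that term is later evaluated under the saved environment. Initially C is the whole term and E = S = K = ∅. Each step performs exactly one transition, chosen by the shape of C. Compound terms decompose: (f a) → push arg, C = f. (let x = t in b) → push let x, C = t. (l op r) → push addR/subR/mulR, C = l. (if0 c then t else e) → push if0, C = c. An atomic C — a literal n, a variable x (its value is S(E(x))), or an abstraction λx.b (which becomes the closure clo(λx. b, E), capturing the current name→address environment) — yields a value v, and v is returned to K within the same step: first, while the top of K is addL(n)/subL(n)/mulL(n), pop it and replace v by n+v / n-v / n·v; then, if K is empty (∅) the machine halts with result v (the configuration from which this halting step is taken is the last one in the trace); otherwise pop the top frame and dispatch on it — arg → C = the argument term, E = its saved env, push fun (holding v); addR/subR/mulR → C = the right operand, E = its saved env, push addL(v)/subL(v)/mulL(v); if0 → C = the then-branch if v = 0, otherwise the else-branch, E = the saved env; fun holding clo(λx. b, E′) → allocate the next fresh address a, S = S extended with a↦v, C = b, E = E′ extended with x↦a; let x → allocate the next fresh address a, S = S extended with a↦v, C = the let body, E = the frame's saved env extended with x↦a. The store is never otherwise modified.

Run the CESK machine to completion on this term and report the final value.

Answer: -20

Machine steps:
[0] ⟨C=(let w = ((let y = 7 in (let z = y in 1)) + ((let x = 7 in x) * -3)) in (let u = ((λv. ((λx. 0) 4)) ((λq. -2) 1)) in (let z = u in w))); E=∅; S=∅; K=∅⟩
[1] ⟨C=((let y = 7 in (let z = y in 1)) + ((let x = 7 in x) * -3)); E=∅; S=∅; K=[let w]⟩
[2] ⟨C=(let y = 7 in (let z = y in 1)); E=∅; S=∅; K=[addR :: let w]⟩
[3] ⟨C=7; E=∅; S=∅; K=[let y :: addR :: let w]⟩
[4] ⟨C=(let z = y in 1); E={y↦0}; S={0↦7}; K=[addR :: let w]⟩
[5] ⟨C=y; E={y↦0}; S={0↦7}; K=[let z :: addR :: let w]⟩
[6] ⟨C=1; E={z↦1, y↦0}; S={0↦7, 1↦7}; K=[addR :: let w]⟩
[7] ⟨C=((let x = 7 in x) * -3); E=∅; S={0↦7, 1↦7}; K=[addL(1) :: let w]⟩
[8] ⟨C=(let x = 7 in x); E=∅; S={0↦7, 1↦7}; K=[mulR :: addL(1) :: let w]⟩
[9] ⟨C=7; E=∅; S={0↦7, 1↦7}; K=[let x :: mulR :: addL(1) :: let w]⟩
[10] ⟨C=x; E={x↦2}; S={0↦7, 1↦7, 2↦7}; K=[mulR :: addL(1) :: let w]⟩
[11] ⟨C=-3; E=∅; S={0↦7, 1↦7, 2↦7}; K=[mulL(7) :: addL(1) :: let w]⟩
[12] ⟨C=(let u = ((λv. ((λx. 0) 4)) ((λq. -2) 1)) in (let z = u in w)); E={w↦3}; S={0↦7, 1↦7, 2↦7, 3↦-20}; K=∅⟩
[13] ⟨C=((λv. ((λx. 0) 4)) ((λq. -2) 1)); E={w↦3}; S={0↦7, 1↦7, 2↦7, 3↦-20}; K=[let u]⟩
[14] ⟨C=(λv. ((λx. 0) 4)); E={w↦3}; S={0↦7, 1↦7, 2↦7, 3↦-20}; K=[arg :: let u]⟩
[15] ⟨C=((λq. -2) 1); E={w↦3}; S={0↦7, 1↦7, 2↦7, 3↦-20}; K=[fun :: let u]⟩
[16] ⟨C=(λq. -2); E={w↦3}; S={0↦7, 1↦7, 2↦7, 3↦-20}; K=[arg :: fun :: let u]⟩
[17] ⟨C=1; E={w↦3}; S={0↦7, 1↦7, 2↦7, 3↦-20}; K=[fun :: fun :: let u]⟩
[18] ⟨C=-2; E={q↦4, w↦3}; S={0↦7, 1↦7, 2↦7, 3↦-20, 4↦1}; K=[fun :: let u]⟩
[19] ⟨C=((λx. 0) 4); E={v↦5, w↦3}; S={0↦7, 1↦7, 2↦7, 3↦-20, 4↦1, 5↦-2}; K=[let u]⟩
[20] ⟨C=(λx. 0); E={v↦5, w↦3}; S={0↦7, 1↦7, 2↦7, 3↦-20, 4↦1, 5↦-2}; K=[arg :: let u]⟩
[21] ⟨C=4; E={v↦5, w↦3}; S={0↦7, 1↦7, 2↦7, 3↦-20, 4↦1, 5↦-2}; K=[fun :: let u]⟩
[22] ⟨C=0; E={x↦6, v↦5, w↦3}; S={0↦7, 1↦7, 2↦7, 3↦-20, 4↦1, 5↦-2, 6↦4}; K=[let u]⟩
[23] ⟨C=(let z = u in w); E={u↦7, w↦3}; S={0↦7, 1↦7, 2↦7, 3↦-20, 4↦1, 5↦-2, 6↦4, 7↦0}; K=∅⟩
[24] ⟨C=u; E={u↦7, w↦3}; S={0↦7, 1↦7, 2↦7, 3↦-20, 4↦1, 5↦-2, 6↦4, 7↦0}; K=[let z]⟩
[25] ⟨C=w; E={z↦8, u↦7, w↦3}; S={0↦7, 1↦7, 2↦7, 3↦-20, 4↦1, 5↦-2, 6↦4, 7↦0, 8↦0}; K=∅⟩
→ final value -20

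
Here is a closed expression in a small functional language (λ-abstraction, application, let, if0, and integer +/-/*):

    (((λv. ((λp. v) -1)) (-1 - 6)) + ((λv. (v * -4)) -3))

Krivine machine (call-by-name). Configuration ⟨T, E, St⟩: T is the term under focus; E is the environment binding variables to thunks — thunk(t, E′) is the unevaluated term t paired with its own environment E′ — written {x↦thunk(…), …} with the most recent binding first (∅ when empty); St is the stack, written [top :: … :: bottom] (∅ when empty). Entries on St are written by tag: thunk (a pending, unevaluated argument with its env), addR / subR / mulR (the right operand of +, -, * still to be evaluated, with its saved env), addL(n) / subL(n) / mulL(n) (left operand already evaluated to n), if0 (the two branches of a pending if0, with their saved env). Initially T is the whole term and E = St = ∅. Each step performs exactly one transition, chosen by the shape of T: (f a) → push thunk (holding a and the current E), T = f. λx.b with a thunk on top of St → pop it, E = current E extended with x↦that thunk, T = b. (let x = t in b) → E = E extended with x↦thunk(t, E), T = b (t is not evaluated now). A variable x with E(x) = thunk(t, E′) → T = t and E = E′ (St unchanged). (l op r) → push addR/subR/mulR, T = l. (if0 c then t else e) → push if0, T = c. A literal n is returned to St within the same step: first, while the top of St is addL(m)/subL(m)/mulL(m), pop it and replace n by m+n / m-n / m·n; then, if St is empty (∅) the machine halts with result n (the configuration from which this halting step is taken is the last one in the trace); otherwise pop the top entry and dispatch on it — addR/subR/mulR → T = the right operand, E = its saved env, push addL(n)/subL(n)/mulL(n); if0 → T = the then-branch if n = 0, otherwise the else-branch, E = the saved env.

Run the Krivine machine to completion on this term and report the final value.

t=0: <T=(((λv. ((λp. v) -1)) (-1 - 6)) + ((λv. (v * -4)) -3)), E=∅, St=∅>
t=1: <T=((λv. ((λp. v) -1)) (-1 - 6)), E=∅, St=[addR]>
t=2: <T=(λv. ((λp. v) -1)), E=∅, St=[thunk :: addR]>
t=3: <T=((λp. v) -1), E={v↦thunk((-1 - 6), ∅)}, St=[addR]>
t=4: <T=(λp. v), E={v↦thunk((-1 - 6), ∅)}, St=[thunk :: addR]>
t=5: <T=v, E={p↦thunk(-1, {v↦thunk((-1 - 6), ∅)}), v↦thunk((-1 - 6), ∅)}, St=[addR]>
t=6: <T=(-1 - 6), E=∅, St=[addR]>
t=7: <T=-1, E=∅, St=[subR :: addR]>
t=8: <T=6, E=∅, St=[subL(-1) :: addR]>
t=9: <T=((λv. (v * -4)) -3), E=∅, St=[addL(-7)]>
t=10: <T=(λv. (v * -4)), E=∅, St=[thunk :: addL(-7)]>
t=11: <T=(v * -4), E={v↦thunk(-3, ∅)}, St=[addL(-7)]>
t=12: <T=v, E={v↦thunk(-3, ∅)}, St=[mulR :: addL(-7)]>
t=13: <T=-3, E=∅, St=[mulR :: addL(-7)]>
t=14: <T=-4, E={v↦thunk(-3, ∅)}, St=[mulL(-3) :: addL(-7)]>
→ final value 5

Answer: 5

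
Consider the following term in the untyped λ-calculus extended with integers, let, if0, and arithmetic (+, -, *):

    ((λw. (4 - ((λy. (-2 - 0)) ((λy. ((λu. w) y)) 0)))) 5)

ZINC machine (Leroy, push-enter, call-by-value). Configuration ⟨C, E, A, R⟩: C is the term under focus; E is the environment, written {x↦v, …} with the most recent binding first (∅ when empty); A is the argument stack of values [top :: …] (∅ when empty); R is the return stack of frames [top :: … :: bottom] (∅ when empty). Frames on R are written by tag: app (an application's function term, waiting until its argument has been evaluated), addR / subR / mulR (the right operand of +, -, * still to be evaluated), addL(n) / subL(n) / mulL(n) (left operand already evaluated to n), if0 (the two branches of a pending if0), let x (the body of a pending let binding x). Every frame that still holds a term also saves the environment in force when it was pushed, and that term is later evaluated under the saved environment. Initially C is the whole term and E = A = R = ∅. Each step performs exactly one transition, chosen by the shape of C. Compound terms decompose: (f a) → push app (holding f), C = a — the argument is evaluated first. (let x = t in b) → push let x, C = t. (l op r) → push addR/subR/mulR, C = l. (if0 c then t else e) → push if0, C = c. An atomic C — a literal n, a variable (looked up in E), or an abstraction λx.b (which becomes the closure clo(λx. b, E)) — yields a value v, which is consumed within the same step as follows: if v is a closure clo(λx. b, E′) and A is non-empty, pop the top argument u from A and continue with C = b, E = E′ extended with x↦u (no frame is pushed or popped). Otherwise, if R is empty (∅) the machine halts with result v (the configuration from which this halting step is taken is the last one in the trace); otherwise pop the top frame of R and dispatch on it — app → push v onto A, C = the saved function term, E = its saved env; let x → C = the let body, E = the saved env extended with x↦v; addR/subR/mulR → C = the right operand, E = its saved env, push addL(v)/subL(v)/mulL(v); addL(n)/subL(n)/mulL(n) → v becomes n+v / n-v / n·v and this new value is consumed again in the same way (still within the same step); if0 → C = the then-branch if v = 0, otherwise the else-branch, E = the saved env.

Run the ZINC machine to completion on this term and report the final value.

t=0: <C=((λw. (4 - ((λy. (-2 - 0)) ((λy. ((λu. w) y)) 0)))) 5), E=∅, A=∅, R=∅>
t=1: <C=5, E=∅, A=∅, R=[app]>
t=2: <C=(λw. (4 - ((λy. (-2 - 0)) ((λy. ((λu. w) y)) 0)))), E=∅, A=[5], R=∅>
t=3: <C=(4 - ((λy. (-2 - 0)) ((λy. ((λu. w) y)) 0))), E={w↦5}, A=∅, R=∅>
t=4: <C=4, E={w↦5}, A=∅, R=[subR]>
t=5: <C=((λy. (-2 - 0)) ((λy. ((λu. w) y)) 0)), E={w↦5}, A=∅, R=[subL(4)]>
t=6: <C=((λy. ((λu. w) y)) 0), E={w↦5}, A=∅, R=[app :: subL(4)]>
t=7: <C=0, E={w↦5}, A=∅, R=[app :: app :: subL(4)]>
t=8: <C=(λy. ((λu. w) y)), E={w↦5}, A=[0], R=[app :: subL(4)]>
t=9: <C=((λu. w) y), E={y↦0, w↦5}, A=∅, R=[app :: subL(4)]>
t=10: <C=y, E={y↦0, w↦5}, A=∅, R=[app :: app :: subL(4)]>
t=11: <C=(λu. w), E={y↦0, w↦5}, A=[0], R=[app :: subL(4)]>
t=12: <C=w, E={u↦0, y↦0, w↦5}, A=∅, R=[app :: subL(4)]>
t=13: <C=(λy. (-2 - 0)), E={w↦5}, A=[5], R=[subL(4)]>
t=14: <C=(-2 - 0), E={y↦5, w↦5}, A=∅, R=[subL(4)]>
t=15: <C=-2, E={y↦5, w↦5}, A=∅, R=[subR :: subL(4)]>
t=16: <C=0, E={y↦5, w↦5}, A=∅, R=[subL(-2) :: subL(4)]>
→ final value 6

Answer: 6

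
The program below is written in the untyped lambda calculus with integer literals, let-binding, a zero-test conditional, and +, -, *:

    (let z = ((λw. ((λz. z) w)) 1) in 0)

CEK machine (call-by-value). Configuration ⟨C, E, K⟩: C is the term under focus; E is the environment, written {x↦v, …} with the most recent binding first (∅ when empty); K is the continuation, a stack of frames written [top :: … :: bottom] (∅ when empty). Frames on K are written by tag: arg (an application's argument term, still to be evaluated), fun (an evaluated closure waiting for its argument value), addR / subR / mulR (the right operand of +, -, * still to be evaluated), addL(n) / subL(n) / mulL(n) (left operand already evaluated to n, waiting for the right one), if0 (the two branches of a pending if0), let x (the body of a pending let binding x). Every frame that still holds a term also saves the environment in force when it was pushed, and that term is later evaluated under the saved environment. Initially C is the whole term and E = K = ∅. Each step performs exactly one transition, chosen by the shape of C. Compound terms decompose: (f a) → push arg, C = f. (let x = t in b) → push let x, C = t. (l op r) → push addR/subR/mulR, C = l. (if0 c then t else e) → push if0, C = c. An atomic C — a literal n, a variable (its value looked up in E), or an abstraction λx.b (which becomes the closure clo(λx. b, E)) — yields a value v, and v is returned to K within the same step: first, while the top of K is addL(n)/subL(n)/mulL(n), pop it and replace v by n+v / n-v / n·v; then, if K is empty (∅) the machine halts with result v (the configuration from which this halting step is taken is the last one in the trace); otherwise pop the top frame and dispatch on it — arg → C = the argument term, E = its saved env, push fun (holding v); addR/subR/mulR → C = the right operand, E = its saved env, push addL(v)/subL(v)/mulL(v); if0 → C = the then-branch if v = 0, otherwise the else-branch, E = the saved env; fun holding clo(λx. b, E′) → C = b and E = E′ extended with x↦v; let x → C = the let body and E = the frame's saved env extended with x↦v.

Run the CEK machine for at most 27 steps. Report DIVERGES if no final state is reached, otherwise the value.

t=0: ⟨C=(let z = ((λw. ((λz. z) w)) 1) in 0); E=∅; K=∅⟩
t=1: ⟨C=((λw. ((λz. z) w)) 1); E=∅; K=[let z]⟩
t=2: ⟨C=(λw. ((λz. z) w)); E=∅; K=[arg :: let z]⟩
t=3: ⟨C=1; E=∅; K=[fun :: let z]⟩
t=4: ⟨C=((λz. z) w); E={w↦1}; K=[let z]⟩
t=5: ⟨C=(λz. z); E={w↦1}; K=[arg :: let z]⟩
t=6: ⟨C=w; E={w↦1}; K=[fun :: let z]⟩
t=7: ⟨C=z; E={z↦1, w↦1}; K=[let z]⟩
t=8: ⟨C=0; E={z↦1}; K=∅⟩
→ final value 0

Answer: 0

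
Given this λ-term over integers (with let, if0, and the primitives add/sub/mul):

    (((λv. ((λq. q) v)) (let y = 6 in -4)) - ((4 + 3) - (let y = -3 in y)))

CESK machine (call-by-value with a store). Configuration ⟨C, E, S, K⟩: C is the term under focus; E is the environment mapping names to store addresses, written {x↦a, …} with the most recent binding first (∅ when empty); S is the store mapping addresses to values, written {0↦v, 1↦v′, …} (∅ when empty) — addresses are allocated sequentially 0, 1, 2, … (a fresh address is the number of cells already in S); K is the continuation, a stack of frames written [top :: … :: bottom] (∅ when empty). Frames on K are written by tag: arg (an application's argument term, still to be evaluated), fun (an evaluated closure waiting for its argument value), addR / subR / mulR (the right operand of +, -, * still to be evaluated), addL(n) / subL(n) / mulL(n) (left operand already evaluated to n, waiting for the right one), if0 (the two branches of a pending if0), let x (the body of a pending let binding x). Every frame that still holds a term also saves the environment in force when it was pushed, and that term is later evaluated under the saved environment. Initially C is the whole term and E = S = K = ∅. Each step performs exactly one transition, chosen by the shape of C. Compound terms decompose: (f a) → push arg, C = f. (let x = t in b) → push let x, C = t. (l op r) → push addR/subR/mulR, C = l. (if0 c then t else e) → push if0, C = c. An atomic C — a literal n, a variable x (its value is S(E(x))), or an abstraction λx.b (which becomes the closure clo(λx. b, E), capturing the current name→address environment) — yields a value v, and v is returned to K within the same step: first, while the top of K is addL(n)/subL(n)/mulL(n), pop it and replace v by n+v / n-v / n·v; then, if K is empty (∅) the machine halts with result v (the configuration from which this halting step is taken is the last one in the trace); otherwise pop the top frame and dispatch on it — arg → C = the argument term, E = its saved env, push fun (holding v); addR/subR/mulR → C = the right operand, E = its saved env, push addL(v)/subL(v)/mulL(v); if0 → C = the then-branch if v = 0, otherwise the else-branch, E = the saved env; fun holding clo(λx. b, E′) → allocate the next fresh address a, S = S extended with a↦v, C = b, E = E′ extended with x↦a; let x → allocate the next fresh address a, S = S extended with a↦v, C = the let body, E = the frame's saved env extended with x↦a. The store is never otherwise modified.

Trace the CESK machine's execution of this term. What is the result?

step 0: [C=(((λv. ((λq. q) v)) (let y = 6 in -4)) - ((4 + 3) - (let y = -3 in y))) | E=∅ | S=∅ | K=∅]
step 1: [C=((λv. ((λq. q) v)) (let y = 6 in -4)) | E=∅ | S=∅ | K=[subR]]
step 2: [C=(λv. ((λq. q) v)) | E=∅ | S=∅ | K=[arg :: subR]]
step 3: [C=(let y = 6 in -4) | E=∅ | S=∅ | K=[fun :: subR]]
step 4: [C=6 | E=∅ | S=∅ | K=[let y :: fun :: subR]]
step 5: [C=-4 | E={y↦0} | S={0↦6} | K=[fun :: subR]]
step 6: [C=((λq. q) v) | E={v↦1} | S={0↦6, 1↦-4} | K=[subR]]
step 7: [C=(λq. q) | E={v↦1} | S={0↦6, 1↦-4} | K=[arg :: subR]]
step 8: [C=v | E={v↦1} | S={0↦6, 1↦-4} | K=[fun :: subR]]
step 9: [C=q | E={q↦2, v↦1} | S={0↦6, 1↦-4, 2↦-4} | K=[subR]]
step 10: [C=((4 + 3) - (let y = -3 in y)) | E=∅ | S={0↦6, 1↦-4, 2↦-4} | K=[subL(-4)]]
step 11: [C=(4 + 3) | E=∅ | S={0↦6, 1↦-4, 2↦-4} | K=[subR :: subL(-4)]]
step 12: [C=4 | E=∅ | S={0↦6, 1↦-4, 2↦-4} | K=[addR :: subR :: subL(-4)]]
step 13: [C=3 | E=∅ | S={0↦6, 1↦-4, 2↦-4} | K=[addL(4) :: subR :: subL(-4)]]
step 14: [C=(let y = -3 in y) | E=∅ | S={0↦6, 1↦-4, 2↦-4} | K=[subL(7) :: subL(-4)]]
step 15: [C=-3 | E=∅ | S={0↦6, 1↦-4, 2↦-4} | K=[let y :: subL(7) :: subL(-4)]]
step 16: [C=y | E={y↦3} | S={0↦6, 1↦-4, 2↦-4, 3↦-3} | K=[subL(7) :: subL(-4)]]
→ final value -14

Answer: -14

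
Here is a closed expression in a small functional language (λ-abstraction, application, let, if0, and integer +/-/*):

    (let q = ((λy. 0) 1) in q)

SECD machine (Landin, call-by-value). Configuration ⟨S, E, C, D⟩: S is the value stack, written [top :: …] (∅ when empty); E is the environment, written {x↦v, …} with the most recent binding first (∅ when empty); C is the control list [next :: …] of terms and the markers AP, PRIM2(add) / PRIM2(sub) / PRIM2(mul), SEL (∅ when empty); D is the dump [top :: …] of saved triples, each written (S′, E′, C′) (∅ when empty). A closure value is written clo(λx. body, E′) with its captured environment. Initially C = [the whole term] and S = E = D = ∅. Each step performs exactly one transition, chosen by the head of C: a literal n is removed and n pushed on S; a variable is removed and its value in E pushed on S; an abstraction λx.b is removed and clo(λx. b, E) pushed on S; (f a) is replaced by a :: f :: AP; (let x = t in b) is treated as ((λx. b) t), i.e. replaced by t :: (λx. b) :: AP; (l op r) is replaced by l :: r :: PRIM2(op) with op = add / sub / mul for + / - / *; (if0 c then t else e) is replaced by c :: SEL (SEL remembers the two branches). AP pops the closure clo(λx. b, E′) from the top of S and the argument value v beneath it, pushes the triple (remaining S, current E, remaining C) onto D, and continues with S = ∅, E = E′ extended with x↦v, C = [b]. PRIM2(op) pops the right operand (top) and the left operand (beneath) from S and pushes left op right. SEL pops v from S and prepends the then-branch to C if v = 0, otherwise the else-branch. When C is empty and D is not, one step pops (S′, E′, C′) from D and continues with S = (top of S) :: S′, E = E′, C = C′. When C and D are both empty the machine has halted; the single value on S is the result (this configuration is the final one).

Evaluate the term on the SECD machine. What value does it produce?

t=0: ⟨S=∅; E=∅; C=[(let q = ((λy. 0) 1) in q)]; D=∅⟩
t=1: ⟨S=∅; E=∅; C=[((λy. 0) 1) :: (λq. q) :: AP]; D=∅⟩
t=2: ⟨S=∅; E=∅; C=[1 :: (λy. 0) :: AP :: (λq. q) :: AP]; D=∅⟩
t=3: ⟨S=[1]; E=∅; C=[(λy. 0) :: AP :: (λq. q) :: AP]; D=∅⟩
t=4: ⟨S=[clo(λy. 0, ∅) :: 1]; E=∅; C=[AP :: (λq. q) :: AP]; D=∅⟩
t=5: ⟨S=∅; E={y↦1}; C=[0]; D=[(∅, ∅, [(λq. q) :: AP])]⟩
t=6: ⟨S=[0]; E={y↦1}; C=∅; D=[(∅, ∅, [(λq. q) :: AP])]⟩
t=7: ⟨S=[0]; E=∅; C=[(λq. q) :: AP]; D=∅⟩
t=8: ⟨S=[clo(λq. q, ∅) :: 0]; E=∅; C=[AP]; D=∅⟩
t=9: ⟨S=∅; E={q↦0}; C=[q]; D=[(∅, ∅, ∅)]⟩
t=10: ⟨S=[0]; E={q↦0}; C=∅; D=[(∅, ∅, ∅)]⟩
t=11: ⟨S=[0]; E=∅; C=∅; D=∅⟩
→ final value 0

Answer: 0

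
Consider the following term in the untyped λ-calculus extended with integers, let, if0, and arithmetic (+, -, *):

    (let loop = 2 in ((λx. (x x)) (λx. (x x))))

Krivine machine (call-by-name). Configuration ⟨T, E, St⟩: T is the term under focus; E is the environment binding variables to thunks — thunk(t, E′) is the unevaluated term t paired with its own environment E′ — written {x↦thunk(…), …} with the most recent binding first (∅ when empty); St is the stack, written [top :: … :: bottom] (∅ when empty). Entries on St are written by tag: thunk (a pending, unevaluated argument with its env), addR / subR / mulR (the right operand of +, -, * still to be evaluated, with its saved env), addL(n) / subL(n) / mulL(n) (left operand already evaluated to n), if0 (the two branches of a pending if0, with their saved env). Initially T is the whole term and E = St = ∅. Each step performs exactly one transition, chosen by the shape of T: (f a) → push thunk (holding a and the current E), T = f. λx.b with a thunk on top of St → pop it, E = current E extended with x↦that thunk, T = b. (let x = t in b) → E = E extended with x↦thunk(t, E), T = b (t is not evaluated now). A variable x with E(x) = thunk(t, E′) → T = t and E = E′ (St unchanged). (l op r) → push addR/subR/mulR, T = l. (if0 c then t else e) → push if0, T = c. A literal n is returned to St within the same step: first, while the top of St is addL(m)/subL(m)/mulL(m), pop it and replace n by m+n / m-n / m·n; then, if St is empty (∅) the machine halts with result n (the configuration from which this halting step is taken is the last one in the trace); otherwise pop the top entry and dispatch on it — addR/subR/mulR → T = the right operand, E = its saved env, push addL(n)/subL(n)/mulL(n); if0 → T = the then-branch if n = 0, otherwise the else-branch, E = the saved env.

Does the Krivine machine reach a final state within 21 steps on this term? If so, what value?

t=0: ⟨T=(let loop = 2 in ((λx. (x x)) (λx. (x x)))); E=∅; St=∅⟩
t=1: ⟨T=((λx. (x x)) (λx. (x x))); E={loop↦thunk(2, ∅)}; St=∅⟩
t=2: ⟨T=(λx. (x x)); E={loop↦thunk(2, ∅)}; St=[thunk]⟩
t=3: ⟨T=(x x); E={x↦thunk((λx. (x x)), {loop↦thunk(2, ∅)}), loop↦thunk(2, ∅)}; St=∅⟩
t=4: ⟨T=x; E={x↦thunk((λx. (x x)), {loop↦thunk(2, ∅)}), loop↦thunk(2, ∅)}; St=[thunk]⟩
t=5: ⟨T=(λx. (x x)); E={loop↦thunk(2, ∅)}; St=[thunk]⟩
t=6: ⟨T=(x x); E={x↦thunk(x, {x↦thunk((λx. (x x)), {loop↦thunk(2, ∅)}), loop↦thunk(2, ∅)}), loop↦thunk(2, ∅)}; St=∅⟩
t=7: ⟨T=x; E={x↦thunk(x, {x↦thunk((λx. (x x)), {loop↦thunk(2, ∅)}), loop↦thunk(2, ∅)}), loop↦thunk(2, ∅)}; St=[thunk]⟩
t=8: ⟨T=x; E={x↦thunk((λx. (x x)), {loop↦thunk(2, ∅)}), loop↦thunk(2, ∅)}; St=[thunk]⟩
t=9: ⟨T=(λx. (x x)); E={loop↦thunk(2, ∅)}; St=[thunk]⟩
t=10: ⟨T=(x x); E={x↦thunk(x, {x↦thunk(x, {x↦thunk((λx. (x x)), {loop↦thunk(2, ∅)}), loop↦thunk(2, ∅)}), loop↦thunk(2, ∅)}), loop↦thunk(2, ∅)}; St=∅⟩
t=11: ⟨T=x; E={x↦thunk(x, {x↦thunk(x, {x↦thunk((λx. (x x)), {loop↦thunk(2, ∅)}), loop↦thunk(2, ∅)}), loop↦thunk(2, ∅)}), loop↦thunk(2, ∅)}; St=[thunk]⟩
t=12: ⟨T=x; E={x↦thunk(x, {x↦thunk((λx. (x x)), {loop↦thunk(2, ∅)}), loop↦thunk(2, ∅)}), loop↦thunk(2, ∅)}; St=[thunk]⟩
t=13: ⟨T=x; E={x↦thunk((λx. (x x)), {loop↦thunk(2, ∅)}), loop↦thunk(2, ∅)}; St=[thunk]⟩
t=14: ⟨T=(λx. (x x)); E={loop↦thunk(2, ∅)}; St=[thunk]⟩
t=15: ⟨T=(x x); E={x↦thunk(x, {x↦thunk(x, {x↦thunk(x, {x↦thunk((λx. (x x)), {loop↦thunk(2, ∅)}), loop↦thunk(2, ∅)}), loop↦thunk(2, ∅)}), loop↦thunk(2, ∅)}), loop↦thunk(2, ∅)}; St=∅⟩
t=16: ⟨T=x; E={x↦thunk(x, {x↦thunk(x, {x↦thunk(x, {x↦thunk((λx. (x x)), {loop↦thunk(2, ∅)}), loop↦thunk(2, ∅)}), loop↦thunk(2, ∅)}), loop↦thunk(2, ∅)}), loop↦thunk(2, ∅)}; St=[thunk]⟩
t=17: ⟨T=x; E={x↦thunk(x, {x↦thunk(x, {x↦thunk((λx. (x x)), {loop↦thunk(2, ∅)}), loop↦thunk(2, ∅)}), loop↦thunk(2, ∅)}), loop↦thunk(2, ∅)}; St=[thunk]⟩
t=18: ⟨T=x; E={x↦thunk(x, {x↦thunk((λx. (x x)), {loop↦thunk(2, ∅)}), loop↦thunk(2, ∅)}), loop↦thunk(2, ∅)}; St=[thunk]⟩
t=19: ⟨T=x; E={x↦thunk((λx. (x x)), {loop↦thunk(2, ∅)}), loop↦thunk(2, ∅)}; St=[thunk]⟩
t=20: ⟨T=(λx. (x x)); E={loop↦thunk(2, ∅)}; St=[thunk]⟩
t=21: ⟨T=(x x); E={x↦thunk(x, {x↦thunk(x, {x↦thunk(x, {x↦thunk(x, {x↦thunk((λx. (x x)), {loop↦thunk(2, ∅)}), loop↦thunk(2, ∅)}), loop↦thunk(2, ∅)}), loop↦thunk(2, ∅)}), loop↦thunk(2, ∅)}), loop↦thunk(2, ∅)}; St=∅⟩
→ 21 transitions taken and the configuration is still not final: no result within 21 steps

Answer: DIVERGES (no final state within 21 steps)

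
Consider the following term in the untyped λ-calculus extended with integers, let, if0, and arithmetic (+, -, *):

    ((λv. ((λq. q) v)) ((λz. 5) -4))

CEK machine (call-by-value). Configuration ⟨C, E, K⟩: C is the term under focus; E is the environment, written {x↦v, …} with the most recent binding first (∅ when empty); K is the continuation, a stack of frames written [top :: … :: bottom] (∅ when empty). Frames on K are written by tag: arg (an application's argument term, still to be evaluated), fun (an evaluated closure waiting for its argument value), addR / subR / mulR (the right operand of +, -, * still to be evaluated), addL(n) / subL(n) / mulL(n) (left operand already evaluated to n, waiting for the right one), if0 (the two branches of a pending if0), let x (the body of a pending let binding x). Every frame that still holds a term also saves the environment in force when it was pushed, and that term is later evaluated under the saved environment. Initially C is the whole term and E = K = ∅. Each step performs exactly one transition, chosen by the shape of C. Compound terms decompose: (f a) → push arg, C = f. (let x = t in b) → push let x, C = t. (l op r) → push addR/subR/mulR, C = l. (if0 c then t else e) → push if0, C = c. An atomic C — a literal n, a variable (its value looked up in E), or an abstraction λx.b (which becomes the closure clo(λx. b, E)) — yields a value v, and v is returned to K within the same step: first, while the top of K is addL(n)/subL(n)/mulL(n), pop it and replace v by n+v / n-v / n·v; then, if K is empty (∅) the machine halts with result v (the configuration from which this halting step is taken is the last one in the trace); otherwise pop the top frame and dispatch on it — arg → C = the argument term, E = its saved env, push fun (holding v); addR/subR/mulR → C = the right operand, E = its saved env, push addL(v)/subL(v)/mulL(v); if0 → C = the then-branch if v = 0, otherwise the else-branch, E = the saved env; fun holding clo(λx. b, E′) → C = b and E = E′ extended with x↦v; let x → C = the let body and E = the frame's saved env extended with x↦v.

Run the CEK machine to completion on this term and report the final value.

[0] ⟨C=((λv. ((λq. q) v)) ((λz. 5) -4)); E=∅; K=∅⟩
[1] ⟨C=(λv. ((λq. q) v)); E=∅; K=[arg]⟩
[2] ⟨C=((λz. 5) -4); E=∅; K=[fun]⟩
[3] ⟨C=(λz. 5); E=∅; K=[arg :: fun]⟩
[4] ⟨C=-4; E=∅; K=[fun :: fun]⟩
[5] ⟨C=5; E={z↦-4}; K=[fun]⟩
[6] ⟨C=((λq. q) v); E={v↦5}; K=∅⟩
[7] ⟨C=(λq. q); E={v↦5}; K=[arg]⟩
[8] ⟨C=v; E={v↦5}; K=[fun]⟩
[9] ⟨C=q; E={q↦5, v↦5}; K=∅⟩
→ final value 5

Answer: 5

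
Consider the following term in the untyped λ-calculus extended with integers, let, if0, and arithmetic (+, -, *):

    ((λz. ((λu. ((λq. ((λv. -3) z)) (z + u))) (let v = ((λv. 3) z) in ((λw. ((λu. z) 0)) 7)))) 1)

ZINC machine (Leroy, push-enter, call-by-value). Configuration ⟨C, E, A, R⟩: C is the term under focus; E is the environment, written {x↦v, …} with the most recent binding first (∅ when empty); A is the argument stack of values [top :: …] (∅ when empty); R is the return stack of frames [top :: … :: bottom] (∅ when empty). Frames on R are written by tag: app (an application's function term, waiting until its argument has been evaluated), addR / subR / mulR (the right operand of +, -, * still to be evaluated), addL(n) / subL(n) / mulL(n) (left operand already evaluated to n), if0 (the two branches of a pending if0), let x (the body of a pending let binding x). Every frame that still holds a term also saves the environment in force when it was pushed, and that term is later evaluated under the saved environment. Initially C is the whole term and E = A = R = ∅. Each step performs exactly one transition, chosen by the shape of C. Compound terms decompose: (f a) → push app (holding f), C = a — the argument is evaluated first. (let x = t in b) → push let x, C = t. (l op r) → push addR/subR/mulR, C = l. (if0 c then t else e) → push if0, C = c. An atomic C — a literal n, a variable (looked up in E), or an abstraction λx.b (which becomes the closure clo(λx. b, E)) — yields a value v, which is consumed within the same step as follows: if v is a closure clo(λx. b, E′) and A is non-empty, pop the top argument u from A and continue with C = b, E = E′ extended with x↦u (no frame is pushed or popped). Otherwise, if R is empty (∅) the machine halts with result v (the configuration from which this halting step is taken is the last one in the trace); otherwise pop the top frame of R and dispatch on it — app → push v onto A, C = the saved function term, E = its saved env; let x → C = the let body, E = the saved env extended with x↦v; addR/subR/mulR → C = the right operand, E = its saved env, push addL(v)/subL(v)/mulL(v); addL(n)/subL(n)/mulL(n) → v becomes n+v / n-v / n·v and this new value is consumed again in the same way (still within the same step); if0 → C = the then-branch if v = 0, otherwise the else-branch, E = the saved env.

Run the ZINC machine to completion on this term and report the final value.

step 0: <C=((λz. ((λu. ((λq. ((λv. -3) z)) (z + u))) (let v = ((λv. 3) z) in ((λw. ((λu. z) 0)) 7)))) 1), E=∅, A=∅, R=∅>
step 1: <C=1, E=∅, A=∅, R=[app]>
step 2: <C=(λz. ((λu. ((λq. ((λv. -3) z)) (z + u))) (let v = ((λv. 3) z) in ((λw. ((λu. z) 0)) 7)))), E=∅, A=[1], R=∅>
step 3: <C=((λu. ((λq. ((λv. -3) z)) (z + u))) (let v = ((λv. 3) z) in ((λw. ((λu. z) 0)) 7))), E={z↦1}, A=∅, R=∅>
step 4: <C=(let v = ((λv. 3) z) in ((λw. ((λu. z) 0)) 7)), E={z↦1}, A=∅, R=[app]>
step 5: <C=((λv. 3) z), E={z↦1}, A=∅, R=[let v :: app]>
step 6: <C=z, E={z↦1}, A=∅, R=[app :: let v :: app]>
step 7: <C=(λv. 3), E={z↦1}, A=[1], R=[let v :: app]>
step 8: <C=3, E={v↦1, z↦1}, A=∅, R=[let v :: app]>
step 9: <C=((λw. ((λu. z) 0)) 7), E={v↦3, z↦1}, A=∅, R=[app]>
step 10: <C=7, E={v↦3, z↦1}, A=∅, R=[app :: app]>
step 11: <C=(λw. ((λu. z) 0)), E={v↦3, z↦1}, A=[7], R=[app]>
step 12: <C=((λu. z) 0), E={w↦7, v↦3, z↦1}, A=∅, R=[app]>
step 13: <C=0, E={w↦7, v↦3, z↦1}, A=∅, R=[app :: app]>
step 14: <C=(λu. z), E={w↦7, v↦3, z↦1}, A=[0], R=[app]>
step 15: <C=z, E={u↦0, w↦7, v↦3, z↦1}, A=∅, R=[app]>
step 16: <C=(λu. ((λq. ((λv. -3) z)) (z + u))), E={z↦1}, A=[1], R=∅>
step 17: <C=((λq. ((λv. -3) z)) (z + u)), E={u↦1, z↦1}, A=∅, R=∅>
step 18: <C=(z + u), E={u↦1, z↦1}, A=∅, R=[app]>
step 19: <C=z, E={u↦1, z↦1}, A=∅, R=[addR :: app]>
step 20: <C=u, E={u↦1, z↦1}, A=∅, R=[addL(1) :: app]>
step 21: <C=(λq. ((λv. -3) z)), E={u↦1, z↦1}, A=[2], R=∅>
step 22: <C=((λv. -3) z), E={q↦2, u↦1, z↦1}, A=∅, R=∅>
step 23: <C=z, E={q↦2, u↦1, z↦1}, A=∅, R=[app]>
step 24: <C=(λv. -3), E={q↦2, u↦1, z↦1}, A=[1], R=∅>
step 25: <C=-3, E={v↦1, q↦2, u↦1, z↦1}, A=∅, R=∅>
→ final value -3

Answer: -3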